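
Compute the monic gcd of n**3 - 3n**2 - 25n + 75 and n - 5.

Euclidean algorithm in ℚ[n]:
  n**3 - 3n**2 - 25n + 75 = (n**2 + 2n - 15)(n - 5) + (0)
The last nonzero remainder n - 5 is already monic.

n - 5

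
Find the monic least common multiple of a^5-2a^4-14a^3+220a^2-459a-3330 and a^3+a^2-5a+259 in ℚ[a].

a^6+5a^5-28a^4+122a^3+1081a^2-6543a-23310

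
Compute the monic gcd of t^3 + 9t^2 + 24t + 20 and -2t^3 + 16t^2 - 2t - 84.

Euclidean algorithm in ℚ[t]:
  t^3 + 9t^2 + 24t + 20 = (-1/2)(-2t^3 + 16t^2 - 2t - 84) + (17t^2 + 23t - 22)
  -2t^3 + 16t^2 - 2t - 84 = (-(2/17)t + 318/289)(17t^2 + 23t - 22) + (-(8640/289)t - 17280/289)
  17t^2 + 23t - 22 = (-(4913/8640)t + 3179/8640)(-(8640/289)t - 17280/289) + (0)
Last nonzero remainder: -(8640/289)t - 17280/289. Dividing through by -8640/289 gives the monic gcd t + 2.

t + 2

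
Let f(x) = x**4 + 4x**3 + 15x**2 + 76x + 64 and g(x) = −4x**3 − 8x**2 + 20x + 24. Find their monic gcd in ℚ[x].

x + 1

Repeated division with remainder:
  x**4 + 4x**3 + 15x**2 + 76x + 64 = (−(1/4)x − 1/2)(−4x**3 − 8x**2 + 20x + 24) + (16x**2 + 92x + 76)
  −4x**3 − 8x**2 + 20x + 24 = (−(1/4)x + 15/16)(16x**2 + 92x + 76) + (−(189/4)x − 189/4)
  16x**2 + 92x + 76 = (−(64/189)x − 304/189)(−(189/4)x − 189/4) + (0)
Last nonzero remainder: −(189/4)x − 189/4. Dividing through by −189/4 gives the monic gcd x + 1.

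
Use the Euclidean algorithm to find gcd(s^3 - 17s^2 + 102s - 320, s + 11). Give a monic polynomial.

By polynomial division,
  s^3 - 17s^2 + 102s - 320 = (s^2 - 28s + 410)(s + 11) + (-4830)
  s + 11 = (-(1/4830)s - 11/4830)(-4830) + (0)
The last nonzero remainder is the constant -4830, so the polynomials are coprime and gcd = 1.

1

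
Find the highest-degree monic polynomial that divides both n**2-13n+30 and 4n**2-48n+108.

n-3

By polynomial division,
  n**2-13n+30 = (1/4)(4n**2-48n+108) + (-n+3)
  4n**2-48n+108 = (-4n+36)(-n+3) + (0)
Last nonzero remainder: -n+3. Dividing through by -1 gives the monic gcd n-3.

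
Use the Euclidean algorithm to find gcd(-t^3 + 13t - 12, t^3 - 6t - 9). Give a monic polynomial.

Apply the Euclidean algorithm:
  -t^3 + 13t - 12 = (-1)(t^3 - 6t - 9) + (7t - 21)
  t^3 - 6t - 9 = ((1/7)t^2 + (3/7)t + 3/7)(7t - 21) + (0)
Last nonzero remainder: 7t - 21. Dividing through by 7 gives the monic gcd t - 3.

t - 3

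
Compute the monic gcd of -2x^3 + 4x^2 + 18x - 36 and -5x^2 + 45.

By polynomial division,
  -2x^3 + 4x^2 + 18x - 36 = ((2/5)x - 4/5)(-5x^2 + 45) + (0)
Last nonzero remainder: -5x^2 + 45. Dividing through by -5 gives the monic gcd x^2 - 9.

x^2 - 9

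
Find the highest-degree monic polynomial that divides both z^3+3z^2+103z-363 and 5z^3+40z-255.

z-3

By polynomial division,
  z^3+3z^2+103z-363 = (1/5)(5z^3+40z-255) + (3z^2+95z-312)
  5z^3+40z-255 = ((5/3)z-475/9)(3z^2+95z-312) + ((50165/9)z-50165/3)
  3z^2+95z-312 = ((27/50165)z+936/50165)((50165/9)z-50165/3) + (0)
Last nonzero remainder: (50165/9)z-50165/3. Dividing through by 50165/9 gives the monic gcd z-3.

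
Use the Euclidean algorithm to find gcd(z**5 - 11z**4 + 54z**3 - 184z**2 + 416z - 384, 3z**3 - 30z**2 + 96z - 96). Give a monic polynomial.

Euclidean algorithm in ℚ[z]:
  z**5 - 11z**4 + 54z**3 - 184z**2 + 416z - 384 = ((1/3)z**2 - (1/3)z + 4)(3z**3 - 30z**2 + 96z - 96) + (0)
Last nonzero remainder: 3z**3 - 30z**2 + 96z - 96. Dividing through by 3 gives the monic gcd z**3 - 10z**2 + 32z - 32.

z**3 - 10z**2 + 32z - 32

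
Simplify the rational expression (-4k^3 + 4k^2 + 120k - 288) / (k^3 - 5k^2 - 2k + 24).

(-4k - 24)/(k + 2)

Repeated division with remainder:
  -4k^3 + 4k^2 + 120k - 288 = (-4)(k^3 - 5k^2 - 2k + 24) + (-16k^2 + 112k - 192)
  k^3 - 5k^2 - 2k + 24 = (-(1/16)k - 1/8)(-16k^2 + 112k - 192) + (0)
Last nonzero remainder: -16k^2 + 112k - 192. Dividing through by -16 gives the monic gcd k^2 - 7k + 12.
Cancel k^2 - 7k + 12 from numerator and denominator to get the reduced form.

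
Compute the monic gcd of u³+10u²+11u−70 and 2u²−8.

u−2

Repeated division with remainder:
  u³+10u²+11u−70 = ((1/2)u+5)(2u²−8) + (15u−30)
  2u²−8 = ((2/15)u+4/15)(15u−30) + (0)
Last nonzero remainder: 15u−30. Dividing through by 15 gives the monic gcd u−2.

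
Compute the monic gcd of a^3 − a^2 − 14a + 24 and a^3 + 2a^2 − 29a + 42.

a^2 − 5a + 6

By polynomial division,
  a^3 − a^2 − 14a + 24 = (a^3 + 2a^2 − 29a + 42) + (−3a^2 + 15a − 18)
  a^3 + 2a^2 − 29a + 42 = (−(1/3)a − 7/3)(−3a^2 + 15a − 18) + (0)
Last nonzero remainder: −3a^2 + 15a − 18. Dividing through by −3 gives the monic gcd a^2 − 5a + 6.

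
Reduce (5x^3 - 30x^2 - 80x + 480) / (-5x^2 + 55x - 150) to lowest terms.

(-x^2 + 16)/(x - 5)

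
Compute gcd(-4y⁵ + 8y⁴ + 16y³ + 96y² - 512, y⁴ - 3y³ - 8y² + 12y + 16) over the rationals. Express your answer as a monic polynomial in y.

y³ - 4y² - 4y + 16

Euclidean algorithm in ℚ[y]:
  -4y⁵ + 8y⁴ + 16y³ + 96y² - 512 = (-4y - 4)(y⁴ - 3y³ - 8y² + 12y + 16) + (-28y³ + 112y² + 112y - 448)
  y⁴ - 3y³ - 8y² + 12y + 16 = (-(1/28)y - 1/28)(-28y³ + 112y² + 112y - 448) + (0)
Last nonzero remainder: -28y³ + 112y² + 112y - 448. Dividing through by -28 gives the monic gcd y³ - 4y² - 4y + 16.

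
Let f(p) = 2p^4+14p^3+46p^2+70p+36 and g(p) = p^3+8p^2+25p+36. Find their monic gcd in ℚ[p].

p^2+4p+9

Repeated division with remainder:
  2p^4+14p^3+46p^2+70p+36 = (2p-2)(p^3+8p^2+25p+36) + (12p^2+48p+108)
  p^3+8p^2+25p+36 = ((1/12)p+1/3)(12p^2+48p+108) + (0)
Last nonzero remainder: 12p^2+48p+108. Dividing through by 12 gives the monic gcd p^2+4p+9.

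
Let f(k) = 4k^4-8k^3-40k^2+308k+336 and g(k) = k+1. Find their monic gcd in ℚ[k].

Repeated division with remainder:
  4k^4-8k^3-40k^2+308k+336 = (4k^3-12k^2-28k+336)(k+1) + (0)
The last nonzero remainder k+1 is already monic.

k+1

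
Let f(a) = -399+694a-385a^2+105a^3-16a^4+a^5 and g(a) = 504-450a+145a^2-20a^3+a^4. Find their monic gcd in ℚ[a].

21-10a+a^2

Apply the Euclidean algorithm:
  a^5-16a^4+105a^3-385a^2+694a-399 = (a+4)(a^4-20a^3+145a^2-450a+504) + (40a^3-515a^2+1990a-2415)
  a^4-20a^3+145a^2-450a+504 = ((1/40)a-57/320)(40a^3-515a^2+1990a-2415) + ((225/64)a^2-(1125/32)a+4725/64)
  40a^3-515a^2+1990a-2415 = ((512/45)a-1472/45)((225/64)a^2-(1125/32)a+4725/64) + (0)
Last nonzero remainder: (225/64)a^2-(1125/32)a+4725/64. Dividing through by 225/64 gives the monic gcd a^2-10a+21.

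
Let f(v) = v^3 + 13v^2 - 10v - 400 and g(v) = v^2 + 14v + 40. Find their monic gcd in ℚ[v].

v + 10

By polynomial division,
  v^3 + 13v^2 - 10v - 400 = (v - 1)(v^2 + 14v + 40) + (-36v - 360)
  v^2 + 14v + 40 = (-(1/36)v - 1/9)(-36v - 360) + (0)
Last nonzero remainder: -36v - 360. Dividing through by -36 gives the monic gcd v + 10.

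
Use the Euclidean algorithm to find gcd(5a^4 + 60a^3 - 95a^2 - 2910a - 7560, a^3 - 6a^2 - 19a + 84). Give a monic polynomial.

Repeated division with remainder:
  5a^4 + 60a^3 - 95a^2 - 2910a - 7560 = (5a + 90)(a^3 - 6a^2 - 19a + 84) + (540a^2 - 1620a - 15120)
  a^3 - 6a^2 - 19a + 84 = ((1/540)a - 1/180)(540a^2 - 1620a - 15120) + (0)
Last nonzero remainder: 540a^2 - 1620a - 15120. Dividing through by 540 gives the monic gcd a^2 - 3a - 28.

a^2 - 3a - 28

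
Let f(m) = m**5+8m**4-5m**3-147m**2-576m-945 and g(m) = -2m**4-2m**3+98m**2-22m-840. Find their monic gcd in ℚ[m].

m**3+5m**2-29m-105

Repeated division with remainder:
  m**5+8m**4-5m**3-147m**2-576m-945 = (-(1/2)m-7/2)(-2m**4-2m**3+98m**2-22m-840) + (37m**3+185m**2-1073m-3885)
  -2m**4-2m**3+98m**2-22m-840 = (-(2/37)m+8/37)(37m**3+185m**2-1073m-3885) + (0)
Last nonzero remainder: 37m**3+185m**2-1073m-3885. Dividing through by 37 gives the monic gcd m**3+5m**2-29m-105.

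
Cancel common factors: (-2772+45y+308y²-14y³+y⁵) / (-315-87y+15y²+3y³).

(-132+65y-10y²+y³)/(-15+3y)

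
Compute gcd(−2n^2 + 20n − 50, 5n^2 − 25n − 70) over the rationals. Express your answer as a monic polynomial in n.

1

Repeated division with remainder:
  −2n^2 + 20n − 50 = (−2/5)(5n^2 − 25n − 70) + (10n − 78)
  5n^2 − 25n − 70 = ((1/2)n + 7/5)(10n − 78) + (196/5)
  10n − 78 = ((25/98)n − 195/98)(196/5) + (0)
The last nonzero remainder is the constant 196/5, so the polynomials are coprime and gcd = 1.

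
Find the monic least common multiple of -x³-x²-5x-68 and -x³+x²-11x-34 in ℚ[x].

By polynomial division,
  -x³-x²-5x-68 = (-x³+x²-11x-34) + (-2x²+6x-34)
  -x³+x²-11x-34 = ((1/2)x+1)(-2x²+6x-34) + (0)
Last nonzero remainder: -2x²+6x-34. Dividing through by -2 gives the monic gcd x²-3x+17.
Then lcm(f, g) = f·g / gcd(f, g); expanding and making the result monic gives the answer.

x⁴+3x³+7x²+78x+136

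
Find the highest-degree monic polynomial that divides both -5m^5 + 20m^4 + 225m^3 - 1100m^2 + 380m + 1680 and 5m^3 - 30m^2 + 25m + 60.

m^2 - 3m - 4

Apply the Euclidean algorithm:
  -5m^5 + 20m^4 + 225m^3 - 1100m^2 + 380m + 1680 = (-m^2 - 2m + 38)(5m^3 - 30m^2 + 25m + 60) + (150m^2 - 450m - 600)
  5m^3 - 30m^2 + 25m + 60 = ((1/30)m - 1/10)(150m^2 - 450m - 600) + (0)
Last nonzero remainder: 150m^2 - 450m - 600. Dividing through by 150 gives the monic gcd m^2 - 3m - 4.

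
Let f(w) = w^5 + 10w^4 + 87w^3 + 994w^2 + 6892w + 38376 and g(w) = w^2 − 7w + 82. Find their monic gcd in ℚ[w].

By polynomial division,
  w^5 + 10w^4 + 87w^3 + 994w^2 + 6892w + 38376 = (w^3 + 17w^2 + 124w + 468)(w^2 − 7w + 82) + (0)
The last nonzero remainder w^2 − 7w + 82 is already monic.

w^2 − 7w + 82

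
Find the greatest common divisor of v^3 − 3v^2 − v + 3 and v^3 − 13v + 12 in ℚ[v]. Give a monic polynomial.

v^2 − 4v + 3

By polynomial division,
  v^3 − 3v^2 − v + 3 = (v^3 − 13v + 12) + (−3v^2 + 12v − 9)
  v^3 − 13v + 12 = (−(1/3)v − 4/3)(−3v^2 + 12v − 9) + (0)
Last nonzero remainder: −3v^2 + 12v − 9. Dividing through by −3 gives the monic gcd v^2 − 4v + 3.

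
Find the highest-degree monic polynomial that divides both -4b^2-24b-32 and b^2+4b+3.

1

Euclidean algorithm in ℚ[b]:
  -4b^2-24b-32 = (-4)(b^2+4b+3) + (-8b-20)
  b^2+4b+3 = (-(1/8)b-3/16)(-8b-20) + (-3/4)
  -8b-20 = ((32/3)b+80/3)(-3/4) + (0)
The last nonzero remainder is the constant -3/4, so the polynomials are coprime and gcd = 1.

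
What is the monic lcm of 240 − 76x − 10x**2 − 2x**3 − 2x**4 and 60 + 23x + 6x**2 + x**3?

−1800 + 330x + 31x**2 + 63x**3 + 22x**4 + 3x**5 + x**6

Repeated division with remainder:
  −2x**4 − 2x**3 − 10x**2 − 76x + 240 = (−2x + 10)(x**3 + 6x**2 + 23x + 60) + (−24x**2 − 186x − 360)
  x**3 + 6x**2 + 23x + 60 = (−(1/24)x + 7/96)(−24x**2 − 186x − 360) + ((345/16)x + 345/4)
  −24x**2 − 186x − 360 = (−(128/115)x − 96/23)((345/16)x + 345/4) + (0)
Last nonzero remainder: (345/16)x + 345/4. Dividing through by 345/16 gives the monic gcd x + 4.
Then lcm(f, g) = f·g / gcd(f, g); expanding and making the result monic gives the answer.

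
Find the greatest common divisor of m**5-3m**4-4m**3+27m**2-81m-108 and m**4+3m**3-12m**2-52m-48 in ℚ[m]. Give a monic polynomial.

m**2-m-12

Apply the Euclidean algorithm:
  m**5-3m**4-4m**3+27m**2-81m-108 = (m-6)(m**4+3m**3-12m**2-52m-48) + (26m**3+7m**2-345m-396)
  m**4+3m**3-12m**2-52m-48 = ((1/26)m+71/676)(26m**3+7m**2-345m-396) + ((361/676)m**2-(361/676)m-1083/169)
  26m**3+7m**2-345m-396 = ((17576/361)m+22308/361)((361/676)m**2-(361/676)m-1083/169) + (0)
Last nonzero remainder: (361/676)m**2-(361/676)m-1083/169. Dividing through by 361/676 gives the monic gcd m**2-m-12.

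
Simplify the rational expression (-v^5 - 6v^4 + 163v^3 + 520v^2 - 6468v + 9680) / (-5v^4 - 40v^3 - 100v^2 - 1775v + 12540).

(v^3 - v^2 - 112v + 220)/(5v^2 + 5v + 285)

Repeated division with remainder:
  -v^5 - 6v^4 + 163v^3 + 520v^2 - 6468v + 9680 = ((1/5)v - 2/5)(-5v^4 - 40v^3 - 100v^2 - 1775v + 12540) + (167v^3 + 835v^2 - 9686v + 14696)
  -5v^4 - 40v^3 - 100v^2 - 1775v + 12540 = (-(5/167)v - 15/167)(167v^3 + 835v^2 - 9686v + 14696) + (-315v^2 - 2205v + 13860)
  167v^3 + 835v^2 - 9686v + 14696 = (-(167/315)v + 334/315)(-315v^2 - 2205v + 13860) + (0)
Last nonzero remainder: -315v^2 - 2205v + 13860. Dividing through by -315 gives the monic gcd v^2 + 7v - 44.
Cancel v^2 + 7v - 44 from numerator and denominator to get the reduced form.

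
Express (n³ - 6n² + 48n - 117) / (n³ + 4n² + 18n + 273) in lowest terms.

Apply the Euclidean algorithm:
  n³ - 6n² + 48n - 117 = (n³ + 4n² + 18n + 273) + (-10n² + 30n - 390)
  n³ + 4n² + 18n + 273 = (-(1/10)n - 7/10)(-10n² + 30n - 390) + (0)
Last nonzero remainder: -10n² + 30n - 390. Dividing through by -10 gives the monic gcd n² - 3n + 39.
Cancel n² - 3n + 39 from numerator and denominator to get the reduced form.

(n - 3)/(n + 7)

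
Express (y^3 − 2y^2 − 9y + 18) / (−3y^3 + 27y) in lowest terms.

(−y + 2)/(3y)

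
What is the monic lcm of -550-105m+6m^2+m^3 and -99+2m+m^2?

4950+395m-159m^2-3m^3+m^4

Apply the Euclidean algorithm:
  m^3+6m^2-105m-550 = (m+4)(m^2+2m-99) + (-14m-154)
  m^2+2m-99 = (-(1/14)m+9/14)(-14m-154) + (0)
Last nonzero remainder: -14m-154. Dividing through by -14 gives the monic gcd m+11.
Then lcm(f, g) = f·g / gcd(f, g); expanding and making the result monic gives the answer.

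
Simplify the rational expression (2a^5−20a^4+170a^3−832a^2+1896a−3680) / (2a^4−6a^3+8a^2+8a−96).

(a^3−8a^2+61a−230)/(a^2−a−6)

By polynomial division,
  2a^5−20a^4+170a^3−832a^2+1896a−3680 = (a−7)(2a^4−6a^3+8a^2+8a−96) + (120a^3−784a^2+2048a−4352)
  2a^4−6a^3+8a^2+8a−96 = ((1/60)a+53/900)(120a^3−784a^2+2048a−4352) + ((4508/225)a^2−(9016/225)a+36064/225)
  120a^3−784a^2+2048a−4352 = ((6750/1127)a−30600/1127)((4508/225)a^2−(9016/225)a+36064/225) + (0)
Last nonzero remainder: (4508/225)a^2−(9016/225)a+36064/225. Dividing through by 4508/225 gives the monic gcd a^2−2a+8.
Cancel a^2−2a+8 from numerator and denominator to get the reduced form.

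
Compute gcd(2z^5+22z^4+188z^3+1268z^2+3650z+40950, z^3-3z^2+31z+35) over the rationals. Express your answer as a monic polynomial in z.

z^2-4z+35

Euclidean algorithm in ℚ[z]:
  2z^5+22z^4+188z^3+1268z^2+3650z+40950 = (2z^2+28z+210)(z^3-3z^2+31z+35) + (960z^2-3840z+33600)
  z^3-3z^2+31z+35 = ((1/960)z+1/960)(960z^2-3840z+33600) + (0)
Last nonzero remainder: 960z^2-3840z+33600. Dividing through by 960 gives the monic gcd z^2-4z+35.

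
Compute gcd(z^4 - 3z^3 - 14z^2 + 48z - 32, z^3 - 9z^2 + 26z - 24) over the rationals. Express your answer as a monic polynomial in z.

z^2 - 6z + 8

By polynomial division,
  z^4 - 3z^3 - 14z^2 + 48z - 32 = (z + 6)(z^3 - 9z^2 + 26z - 24) + (14z^2 - 84z + 112)
  z^3 - 9z^2 + 26z - 24 = ((1/14)z - 3/14)(14z^2 - 84z + 112) + (0)
Last nonzero remainder: 14z^2 - 84z + 112. Dividing through by 14 gives the monic gcd z^2 - 6z + 8.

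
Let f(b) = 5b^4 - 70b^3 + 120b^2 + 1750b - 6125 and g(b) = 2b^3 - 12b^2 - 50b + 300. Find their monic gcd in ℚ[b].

b^2 - 25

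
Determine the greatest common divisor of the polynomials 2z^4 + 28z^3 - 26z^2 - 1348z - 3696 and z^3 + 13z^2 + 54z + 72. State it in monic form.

z^2 + 10z + 24

Apply the Euclidean algorithm:
  2z^4 + 28z^3 - 26z^2 - 1348z - 3696 = (2z + 2)(z^3 + 13z^2 + 54z + 72) + (-160z^2 - 1600z - 3840)
  z^3 + 13z^2 + 54z + 72 = (-(1/160)z - 3/160)(-160z^2 - 1600z - 3840) + (0)
Last nonzero remainder: -160z^2 - 1600z - 3840. Dividing through by -160 gives the monic gcd z^2 + 10z + 24.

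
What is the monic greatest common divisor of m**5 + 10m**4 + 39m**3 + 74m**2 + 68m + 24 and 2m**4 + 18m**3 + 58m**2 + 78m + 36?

m**3 + 6m**2 + 11m + 6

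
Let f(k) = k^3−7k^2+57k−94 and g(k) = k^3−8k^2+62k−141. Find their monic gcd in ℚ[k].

k^2−5k+47

By polynomial division,
  k^3−7k^2+57k−94 = (k^3−8k^2+62k−141) + (k^2−5k+47)
  k^3−8k^2+62k−141 = (k−3)(k^2−5k+47) + (0)
The last nonzero remainder k^2−5k+47 is already monic.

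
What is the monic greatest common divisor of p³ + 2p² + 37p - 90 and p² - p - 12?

Repeated division with remainder:
  p³ + 2p² + 37p - 90 = (p + 3)(p² - p - 12) + (52p - 54)
  p² - p - 12 = ((1/52)p + 1/1352)(52p - 54) + (-8085/676)
  52p - 54 = (-(35152/8085)p + 12168/2695)(-8085/676) + (0)
The last nonzero remainder is the constant -8085/676, so the polynomials are coprime and gcd = 1.

1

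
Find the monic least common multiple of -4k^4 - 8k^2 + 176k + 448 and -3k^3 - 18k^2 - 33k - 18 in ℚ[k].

Repeated division with remainder:
  -4k^4 - 8k^2 + 176k + 448 = ((4/3)k - 8)(-3k^3 - 18k^2 - 33k - 18) + (-108k^2 - 64k + 304)
  -3k^3 - 18k^2 - 33k - 18 = ((1/36)k + 73/486)(-108k^2 - 64k + 304) + (-(7735/243)k - 15470/243)
  -108k^2 - 64k + 304 = ((26244/7735)k - 36936/7735)(-(7735/243)k - 15470/243) + (0)
Last nonzero remainder: -(7735/243)k - 15470/243. Dividing through by -7735/243 gives the monic gcd k + 2.
Then lcm(f, g) = f·g / gcd(f, g); expanding and making the result monic gives the answer.

k^6 + 4k^5 + 5k^4 - 36k^3 - 282k^2 - 580k - 336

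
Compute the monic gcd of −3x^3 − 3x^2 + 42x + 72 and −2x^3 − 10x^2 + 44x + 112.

x^2 − 2x − 8

Euclidean algorithm in ℚ[x]:
  −3x^3 − 3x^2 + 42x + 72 = (3/2)(−2x^3 − 10x^2 + 44x + 112) + (12x^2 − 24x − 96)
  −2x^3 − 10x^2 + 44x + 112 = (−(1/6)x − 7/6)(12x^2 − 24x − 96) + (0)
Last nonzero remainder: 12x^2 − 24x − 96. Dividing through by 12 gives the monic gcd x^2 − 2x − 8.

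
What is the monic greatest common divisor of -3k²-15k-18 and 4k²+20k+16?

1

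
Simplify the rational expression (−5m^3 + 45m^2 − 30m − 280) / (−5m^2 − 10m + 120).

(m^2 − 5m − 14)/(m + 6)

Repeated division with remainder:
  −5m^3 + 45m^2 − 30m − 280 = (m − 11)(−5m^2 − 10m + 120) + (−260m + 1040)
  −5m^2 − 10m + 120 = ((1/52)m + 3/26)(−260m + 1040) + (0)
Last nonzero remainder: −260m + 1040. Dividing through by −260 gives the monic gcd m − 4.
Cancel m − 4 from numerator and denominator to get the reduced form.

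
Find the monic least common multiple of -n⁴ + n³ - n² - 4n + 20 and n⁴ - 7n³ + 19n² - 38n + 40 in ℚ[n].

By polynomial division,
  -n⁴ + n³ - n² - 4n + 20 = (-1)(n⁴ - 7n³ + 19n² - 38n + 40) + (-6n³ + 18n² - 42n + 60)
  n⁴ - 7n³ + 19n² - 38n + 40 = (-(1/6)n + 2/3)(-6n³ + 18n² - 42n + 60) + (0)
Last nonzero remainder: -6n³ + 18n² - 42n + 60. Dividing through by -6 gives the monic gcd n³ - 3n² + 7n - 10.
Then lcm(f, g) = f·g / gcd(f, g); expanding and making the result monic gives the answer.

n⁵ - 5n⁴ + 5n³ - 36n + 80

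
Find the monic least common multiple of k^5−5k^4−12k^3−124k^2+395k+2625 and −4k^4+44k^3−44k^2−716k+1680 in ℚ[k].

By polynomial division,
  k^5−5k^4−12k^3−124k^2+395k+2625 = (−(1/4)k−3/2)(−4k^4+44k^3−44k^2−716k+1680) + (43k^3−369k^2−259k+5145)
  −4k^4+44k^3−44k^2−716k+1680 = (−(4/43)k+416/1849)(43k^3−369k^2−259k+5145) + ((27600/1849)k^2−(331200/1849)k+966000/1849)
  43k^3−369k^2−259k+5145 = ((79507/27600)k+90601/9200)((27600/1849)k^2−(331200/1849)k+966000/1849) + (0)
Last nonzero remainder: (27600/1849)k^2−(331200/1849)k+966000/1849. Dividing through by 27600/1849 gives the monic gcd k^2−12k+35.
Then lcm(f, g) = f·g / gcd(f, g); expanding and making the result monic gives the answer.

k^7−4k^6−29k^5−76k^4+415k^3+4508k^2−2115k−31500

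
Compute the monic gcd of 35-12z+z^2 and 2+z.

Apply the Euclidean algorithm:
  z^2-12z+35 = (z-14)(z+2) + (63)
  z+2 = ((1/63)z+2/63)(63) + (0)
The last nonzero remainder is the constant 63, so the polynomials are coprime and gcd = 1.

1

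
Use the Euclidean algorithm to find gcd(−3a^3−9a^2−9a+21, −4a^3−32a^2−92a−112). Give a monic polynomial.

By polynomial division,
  −3a^3−9a^2−9a+21 = (3/4)(−4a^3−32a^2−92a−112) + (15a^2+60a+105)
  −4a^3−32a^2−92a−112 = (−(4/15)a−16/15)(15a^2+60a+105) + (0)
Last nonzero remainder: 15a^2+60a+105. Dividing through by 15 gives the monic gcd a^2+4a+7.

a^2+4a+7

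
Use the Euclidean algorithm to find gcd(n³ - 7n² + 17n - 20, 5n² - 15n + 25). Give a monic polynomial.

n² - 3n + 5

Euclidean algorithm in ℚ[n]:
  n³ - 7n² + 17n - 20 = ((1/5)n - 4/5)(5n² - 15n + 25) + (0)
Last nonzero remainder: 5n² - 15n + 25. Dividing through by 5 gives the monic gcd n² - 3n + 5.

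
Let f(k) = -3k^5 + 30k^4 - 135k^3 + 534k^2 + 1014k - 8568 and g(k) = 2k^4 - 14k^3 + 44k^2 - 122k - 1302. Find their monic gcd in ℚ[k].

k^2 - 4k - 21

Repeated division with remainder:
  -3k^5 + 30k^4 - 135k^3 + 534k^2 + 1014k - 8568 = (-(3/2)k + 9/2)(2k^4 - 14k^3 + 44k^2 - 122k - 1302) + (-6k^3 + 153k^2 - 390k - 2709)
  2k^4 - 14k^3 + 44k^2 - 122k - 1302 = (-(1/3)k - 37/6)(-6k^3 + 153k^2 - 390k - 2709) + ((1715/2)k^2 - 3430k - 36015/2)
  -6k^3 + 153k^2 - 390k - 2709 = (-(12/1715)k + 258/1715)((1715/2)k^2 - 3430k - 36015/2) + (0)
Last nonzero remainder: (1715/2)k^2 - 3430k - 36015/2. Dividing through by 1715/2 gives the monic gcd k^2 - 4k - 21.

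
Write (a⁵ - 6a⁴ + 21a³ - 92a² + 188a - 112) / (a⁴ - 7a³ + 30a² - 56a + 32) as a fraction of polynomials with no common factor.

Repeated division with remainder:
  a⁵ - 6a⁴ + 21a³ - 92a² + 188a - 112 = (a + 1)(a⁴ - 7a³ + 30a² - 56a + 32) + (-2a³ - 66a² + 212a - 144)
  a⁴ - 7a³ + 30a² - 56a + 32 = (-(1/2)a + 20)(-2a³ - 66a² + 212a - 144) + (1456a² - 4368a + 2912)
  -2a³ - 66a² + 212a - 144 = (-(1/728)a - 9/182)(1456a² - 4368a + 2912) + (0)
Last nonzero remainder: 1456a² - 4368a + 2912. Dividing through by 1456 gives the monic gcd a² - 3a + 2.
Cancel a² - 3a + 2 from numerator and denominator to get the reduced form.

(a³ - 3a² + 10a - 56)/(a² - 4a + 16)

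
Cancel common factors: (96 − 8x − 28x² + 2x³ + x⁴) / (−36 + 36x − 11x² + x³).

(−48 − 20x + 4x² + x³)/(18 − 9x + x²)

By polynomial division,
  x⁴ + 2x³ − 28x² − 8x + 96 = (x + 13)(x³ − 11x² + 36x − 36) + (79x² − 440x + 564)
  x³ − 11x² + 36x − 36 = ((1/79)x − 429/6241)(79x² − 440x + 564) + (−(8640/6241)x + 17280/6241)
  79x² − 440x + 564 = (−(493039/8640)x + 293327/1440)(−(8640/6241)x + 17280/6241) + (0)
Last nonzero remainder: −(8640/6241)x + 17280/6241. Dividing through by −8640/6241 gives the monic gcd x − 2.
Cancel x − 2 from numerator and denominator to get the reduced form.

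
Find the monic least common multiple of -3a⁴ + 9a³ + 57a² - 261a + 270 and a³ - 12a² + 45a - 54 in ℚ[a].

Apply the Euclidean algorithm:
  -3a⁴ + 9a³ + 57a² - 261a + 270 = (-3a - 27)(a³ - 12a² + 45a - 54) + (-132a² + 792a - 1188)
  a³ - 12a² + 45a - 54 = (-(1/132)a + 1/22)(-132a² + 792a - 1188) + (0)
Last nonzero remainder: -132a² + 792a - 1188. Dividing through by -132 gives the monic gcd a² - 6a + 9.
Then lcm(f, g) = f·g / gcd(f, g); expanding and making the result monic gives the answer.

a⁵ - 9a⁴ - a³ + 201a² - 612a + 540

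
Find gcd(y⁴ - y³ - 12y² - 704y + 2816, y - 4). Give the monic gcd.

Apply the Euclidean algorithm:
  y⁴ - y³ - 12y² - 704y + 2816 = (y³ + 3y² - 704)(y - 4) + (0)
The last nonzero remainder y - 4 is already monic.

y - 4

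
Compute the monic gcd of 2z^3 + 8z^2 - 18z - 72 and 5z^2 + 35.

1

Apply the Euclidean algorithm:
  2z^3 + 8z^2 - 18z - 72 = ((2/5)z + 8/5)(5z^2 + 35) + (-32z - 128)
  5z^2 + 35 = (-(5/32)z + 5/8)(-32z - 128) + (115)
  -32z - 128 = (-(32/115)z - 128/115)(115) + (0)
The last nonzero remainder is the constant 115, so the polynomials are coprime and gcd = 1.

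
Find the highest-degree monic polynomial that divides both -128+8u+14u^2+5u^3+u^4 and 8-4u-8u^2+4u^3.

Euclidean algorithm in ℚ[u]:
  u^4+5u^3+14u^2+8u-128 = ((1/4)u+7/4)(4u^3-8u^2-4u+8) + (29u^2+13u-142)
  4u^3-8u^2-4u+8 = ((4/29)u-284/841)(29u^2+13u-142) + ((16800/841)u-33600/841)
  29u^2+13u-142 = ((24389/16800)u+59711/16800)((16800/841)u-33600/841) + (0)
Last nonzero remainder: (16800/841)u-33600/841. Dividing through by 16800/841 gives the monic gcd u-2.

-2+u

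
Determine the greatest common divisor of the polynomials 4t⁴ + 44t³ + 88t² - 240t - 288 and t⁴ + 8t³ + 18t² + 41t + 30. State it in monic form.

t² + 7t + 6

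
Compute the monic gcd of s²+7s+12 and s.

1

By polynomial division,
  s²+7s+12 = (s+7)(s) + (12)
  s = ((1/12)s)(12) + (0)
The last nonzero remainder is the constant 12, so the polynomials are coprime and gcd = 1.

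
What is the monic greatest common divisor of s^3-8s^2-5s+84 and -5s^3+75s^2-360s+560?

Repeated division with remainder:
  s^3-8s^2-5s+84 = (-1/5)(-5s^3+75s^2-360s+560) + (7s^2-77s+196)
  -5s^3+75s^2-360s+560 = (-(5/7)s+20/7)(7s^2-77s+196) + (0)
Last nonzero remainder: 7s^2-77s+196. Dividing through by 7 gives the monic gcd s^2-11s+28.

s^2-11s+28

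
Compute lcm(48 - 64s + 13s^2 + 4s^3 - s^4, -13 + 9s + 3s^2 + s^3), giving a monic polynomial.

Euclidean algorithm in ℚ[s]:
  -s^4 + 4s^3 + 13s^2 - 64s + 48 = (-s + 7)(s^3 + 3s^2 + 9s - 13) + (s^2 - 140s + 139)
  s^3 + 3s^2 + 9s - 13 = (s + 143)(s^2 - 140s + 139) + (19890s - 19890)
  s^2 - 140s + 139 = ((1/19890)s - 139/19890)(19890s - 19890) + (0)
Last nonzero remainder: 19890s - 19890. Dividing through by 19890 gives the monic gcd s - 1.
Then lcm(f, g) = f·g / gcd(f, g); expanding and making the result monic gives the answer.

-624 + 640s + 39s^2 - 40s^3 - 16s^4 + s^6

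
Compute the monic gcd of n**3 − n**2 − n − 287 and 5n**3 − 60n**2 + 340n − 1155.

n − 7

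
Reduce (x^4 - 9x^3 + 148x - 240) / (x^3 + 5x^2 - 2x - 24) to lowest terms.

(x^2 - 11x + 30)/(x + 3)

Euclidean algorithm in ℚ[x]:
  x^4 - 9x^3 + 148x - 240 = (x - 14)(x^3 + 5x^2 - 2x - 24) + (72x^2 + 144x - 576)
  x^3 + 5x^2 - 2x - 24 = ((1/72)x + 1/24)(72x^2 + 144x - 576) + (0)
Last nonzero remainder: 72x^2 + 144x - 576. Dividing through by 72 gives the monic gcd x^2 + 2x - 8.
Cancel x^2 + 2x - 8 from numerator and denominator to get the reduced form.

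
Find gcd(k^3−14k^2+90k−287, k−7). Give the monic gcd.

k−7

Apply the Euclidean algorithm:
  k^3−14k^2+90k−287 = (k^2−7k+41)(k−7) + (0)
The last nonzero remainder k−7 is already monic.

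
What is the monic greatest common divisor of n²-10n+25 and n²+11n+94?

1

By polynomial division,
  n²-10n+25 = (n²+11n+94) + (-21n-69)
  n²+11n+94 = (-(1/21)n-18/49)(-21n-69) + (3364/49)
  -21n-69 = (-(1029/3364)n-3381/3364)(3364/49) + (0)
The last nonzero remainder is the constant 3364/49, so the polynomials are coprime and gcd = 1.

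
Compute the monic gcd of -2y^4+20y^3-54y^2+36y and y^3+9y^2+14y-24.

y-1

Euclidean algorithm in ℚ[y]:
  -2y^4+20y^3-54y^2+36y = (-2y+38)(y^3+9y^2+14y-24) + (-368y^2-544y+912)
  y^3+9y^2+14y-24 = (-(1/368)y-173/8464)(-368y^2-544y+912) + ((2835/529)y-2835/529)
  -368y^2-544y+912 = (-(194672/2835)y-160816/945)((2835/529)y-2835/529) + (0)
Last nonzero remainder: (2835/529)y-2835/529. Dividing through by 2835/529 gives the monic gcd y-1.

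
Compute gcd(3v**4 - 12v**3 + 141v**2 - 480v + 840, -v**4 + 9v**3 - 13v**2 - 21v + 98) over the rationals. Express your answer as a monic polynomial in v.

v**2 - 4v + 7

Repeated division with remainder:
  3v**4 - 12v**3 + 141v**2 - 480v + 840 = (-3)(-v**4 + 9v**3 - 13v**2 - 21v + 98) + (15v**3 + 102v**2 - 543v + 1134)
  -v**4 + 9v**3 - 13v**2 - 21v + 98 = (-(1/15)v + 79/75)(15v**3 + 102v**2 - 543v + 1134) + (-(3916/25)v**2 + (15664/25)v - 27412/25)
  15v**3 + 102v**2 - 543v + 1134 = (-(375/3916)v - 2025/1958)(-(3916/25)v**2 + (15664/25)v - 27412/25) + (0)
Last nonzero remainder: -(3916/25)v**2 + (15664/25)v - 27412/25. Dividing through by -3916/25 gives the monic gcd v**2 - 4v + 7.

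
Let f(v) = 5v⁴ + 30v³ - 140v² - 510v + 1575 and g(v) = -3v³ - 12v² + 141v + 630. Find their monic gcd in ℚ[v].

Apply the Euclidean algorithm:
  5v⁴ + 30v³ - 140v² - 510v + 1575 = (-(5/3)v - 10/3)(-3v³ - 12v² + 141v + 630) + (55v² + 1010v + 3675)
  -3v³ - 12v² + 141v + 630 = (-(3/55)v + 474/605)(55v² + 1010v + 3675) + (-(54432/121)v - 272160/121)
  55v² + 1010v + 3675 = (-(6655/54432)v - 4235/2592)(-(54432/121)v - 272160/121) + (0)
Last nonzero remainder: -(54432/121)v - 272160/121. Dividing through by -54432/121 gives the monic gcd v + 5.

v + 5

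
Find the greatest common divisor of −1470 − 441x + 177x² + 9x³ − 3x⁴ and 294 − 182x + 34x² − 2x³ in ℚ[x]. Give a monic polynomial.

−7 + x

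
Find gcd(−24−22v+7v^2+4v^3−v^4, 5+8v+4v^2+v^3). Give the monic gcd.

Euclidean algorithm in ℚ[v]:
  −v^4+4v^3+7v^2−22v−24 = (−v+8)(v^3+4v^2+8v+5) + (−17v^2−81v−64)
  v^3+4v^2+8v+5 = (−(1/17)v+13/289)(−17v^2−81v−64) + ((2277/289)v+2277/289)
  −17v^2−81v−64 = (−(4913/2277)v−18496/2277)((2277/289)v+2277/289) + (0)
Last nonzero remainder: (2277/289)v+2277/289. Dividing through by 2277/289 gives the monic gcd v+1.

1+v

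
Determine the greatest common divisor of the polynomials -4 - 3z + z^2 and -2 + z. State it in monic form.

By polynomial division,
  z^2 - 3z - 4 = (z - 1)(z - 2) + (-6)
  z - 2 = (-(1/6)z + 1/3)(-6) + (0)
The last nonzero remainder is the constant -6, so the polynomials are coprime and gcd = 1.

1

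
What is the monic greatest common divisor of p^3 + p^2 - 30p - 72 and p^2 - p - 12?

By polynomial division,
  p^3 + p^2 - 30p - 72 = (p + 2)(p^2 - p - 12) + (-16p - 48)
  p^2 - p - 12 = (-(1/16)p + 1/4)(-16p - 48) + (0)
Last nonzero remainder: -16p - 48. Dividing through by -16 gives the monic gcd p + 3.

p + 3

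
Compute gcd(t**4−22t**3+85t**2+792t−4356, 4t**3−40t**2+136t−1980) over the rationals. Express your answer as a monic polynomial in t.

By polynomial division,
  t**4−22t**3+85t**2+792t−4356 = ((1/4)t−3)(4t**3−40t**2+136t−1980) + (−69t**2+1695t−10296)
  4t**3−40t**2+136t−1980 = (−(4/69)t−1340/1587)(−69t**2+1695t−10296) + ((513300/529)t−5646300/529)
  −69t**2+1695t−10296 = (−(12167/171100)t+41262/42775)((513300/529)t−5646300/529) + (0)
Last nonzero remainder: (513300/529)t−5646300/529. Dividing through by 513300/529 gives the monic gcd t−11.

t−11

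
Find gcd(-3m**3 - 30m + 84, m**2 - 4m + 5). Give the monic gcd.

1

By polynomial division,
  -3m**3 - 30m + 84 = (-3m - 12)(m**2 - 4m + 5) + (-63m + 144)
  m**2 - 4m + 5 = (-(1/63)m + 4/147)(-63m + 144) + (53/49)
  -63m + 144 = (-(3087/53)m + 7056/53)(53/49) + (0)
The last nonzero remainder is the constant 53/49, so the polynomials are coprime and gcd = 1.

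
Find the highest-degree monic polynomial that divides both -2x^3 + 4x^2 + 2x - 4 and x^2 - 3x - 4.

x + 1

Repeated division with remainder:
  -2x^3 + 4x^2 + 2x - 4 = (-2x - 2)(x^2 - 3x - 4) + (-12x - 12)
  x^2 - 3x - 4 = (-(1/12)x + 1/3)(-12x - 12) + (0)
Last nonzero remainder: -12x - 12. Dividing through by -12 gives the monic gcd x + 1.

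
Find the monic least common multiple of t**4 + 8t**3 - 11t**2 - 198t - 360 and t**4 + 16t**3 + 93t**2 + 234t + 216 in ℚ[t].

By polynomial division,
  t**4 + 8t**3 - 11t**2 - 198t - 360 = (t**4 + 16t**3 + 93t**2 + 234t + 216) + (-8t**3 - 104t**2 - 432t - 576)
  t**4 + 16t**3 + 93t**2 + 234t + 216 = (-(1/8)t - 3/8)(-8t**3 - 104t**2 - 432t - 576) + (0)
Last nonzero remainder: -8t**3 - 104t**2 - 432t - 576. Dividing through by -8 gives the monic gcd t**3 + 13t**2 + 54t + 72.
Then lcm(f, g) = f·g / gcd(f, g); expanding and making the result monic gives the answer.

t**5 + 11t**4 + 13t**3 - 231t**2 - 954t - 1080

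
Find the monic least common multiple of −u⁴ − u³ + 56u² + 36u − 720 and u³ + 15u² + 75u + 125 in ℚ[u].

Apply the Euclidean algorithm:
  −u⁴ − u³ + 56u² + 36u − 720 = (−u + 14)(u³ + 15u² + 75u + 125) + (−79u² − 889u − 2470)
  u³ + 15u² + 75u + 125 = (−(1/79)u − 296/6241)(−79u² − 889u − 2470) + ((9801/6241)u + 49005/6241)
  −79u² − 889u − 2470 = (−(493039/9801)u − 3083054/9801)((9801/6241)u + 49005/6241) + (0)
Last nonzero remainder: (9801/6241)u + 49005/6241. Dividing through by 9801/6241 gives the monic gcd u + 5.
Then lcm(f, g) = f·g / gcd(f, g); expanding and making the result monic gives the answer.

u⁶ + 11u⁵ − 21u⁴ − 571u³ − 1040u² + 6300u + 18000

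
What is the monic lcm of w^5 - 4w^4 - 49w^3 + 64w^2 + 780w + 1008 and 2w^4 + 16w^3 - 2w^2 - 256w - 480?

w^7 - 3w^6 - 73w^5 + 95w^4 + 1824w^3 + 508w^2 - 14592w - 20160

By polynomial division,
  w^5 - 4w^4 - 49w^3 + 64w^2 + 780w + 1008 = ((1/2)w - 6)(2w^4 + 16w^3 - 2w^2 - 256w - 480) + (48w^3 + 180w^2 - 516w - 1872)
  2w^4 + 16w^3 - 2w^2 - 256w - 480 = ((1/24)w + 17/96)(48w^3 + 180w^2 - 516w - 1872) + (-(99/8)w^2 - (693/8)w - 297/2)
  48w^3 + 180w^2 - 516w - 1872 = (-(128/33)w + 416/33)(-(99/8)w^2 - (693/8)w - 297/2) + (0)
Last nonzero remainder: -(99/8)w^2 - (693/8)w - 297/2. Dividing through by -99/8 gives the monic gcd w^2 + 7w + 12.
Then lcm(f, g) = f·g / gcd(f, g); expanding and making the result monic gives the answer.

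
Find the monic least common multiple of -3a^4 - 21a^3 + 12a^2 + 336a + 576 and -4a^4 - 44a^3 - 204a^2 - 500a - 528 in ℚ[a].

a^6 + 11a^5 + 35a^4 - 51a^3 - 684a^2 - 2000a - 2112

By polynomial division,
  -3a^4 - 21a^3 + 12a^2 + 336a + 576 = (3/4)(-4a^4 - 44a^3 - 204a^2 - 500a - 528) + (12a^3 + 165a^2 + 711a + 972)
  -4a^4 - 44a^3 - 204a^2 - 500a - 528 = (-(1/3)a + 11/12)(12a^3 + 165a^2 + 711a + 972) + (-(473/4)a^2 - (3311/4)a - 1419)
  12a^3 + 165a^2 + 711a + 972 = (-(48/473)a - 324/473)(-(473/4)a^2 - (3311/4)a - 1419) + (0)
Last nonzero remainder: -(473/4)a^2 - (3311/4)a - 1419. Dividing through by -473/4 gives the monic gcd a^2 + 7a + 12.
Then lcm(f, g) = f·g / gcd(f, g); expanding and making the result monic gives the answer.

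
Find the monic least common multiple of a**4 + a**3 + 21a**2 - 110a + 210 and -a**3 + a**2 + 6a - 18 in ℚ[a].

a**5 + 4a**4 + 24a**3 - 47a**2 - 120a + 630

By polynomial division,
  a**4 + a**3 + 21a**2 - 110a + 210 = (-a - 2)(-a**3 + a**2 + 6a - 18) + (29a**2 - 116a + 174)
  -a**3 + a**2 + 6a - 18 = (-(1/29)a - 3/29)(29a**2 - 116a + 174) + (0)
Last nonzero remainder: 29a**2 - 116a + 174. Dividing through by 29 gives the monic gcd a**2 - 4a + 6.
Then lcm(f, g) = f·g / gcd(f, g); expanding and making the result monic gives the answer.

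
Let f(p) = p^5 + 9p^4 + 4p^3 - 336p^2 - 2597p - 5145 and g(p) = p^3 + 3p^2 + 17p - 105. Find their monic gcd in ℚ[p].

p^2 + 6p + 35

Repeated division with remainder:
  p^5 + 9p^4 + 4p^3 - 336p^2 - 2597p - 5145 = (p^2 + 6p - 31)(p^3 + 3p^2 + 17p - 105) + (-240p^2 - 1440p - 8400)
  p^3 + 3p^2 + 17p - 105 = (-(1/240)p + 1/80)(-240p^2 - 1440p - 8400) + (0)
Last nonzero remainder: -240p^2 - 1440p - 8400. Dividing through by -240 gives the monic gcd p^2 + 6p + 35.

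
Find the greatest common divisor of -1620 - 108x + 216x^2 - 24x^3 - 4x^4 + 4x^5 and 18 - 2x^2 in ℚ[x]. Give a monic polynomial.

By polynomial division,
  4x^5 - 4x^4 - 24x^3 + 216x^2 - 108x - 1620 = (-2x^3 + 2x^2 - 6x - 90)(-2x^2 + 18) + (0)
Last nonzero remainder: -2x^2 + 18. Dividing through by -2 gives the monic gcd x^2 - 9.

-9 + x^2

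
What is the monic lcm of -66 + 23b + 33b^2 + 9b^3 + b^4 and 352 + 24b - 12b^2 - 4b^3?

Euclidean algorithm in ℚ[b]:
  b^4 + 9b^3 + 33b^2 + 23b - 66 = (-(1/4)b - 3/2)(-4b^3 - 12b^2 + 24b + 352) + (21b^2 + 147b + 462)
  -4b^3 - 12b^2 + 24b + 352 = (-(4/21)b + 16/21)(21b^2 + 147b + 462) + (0)
Last nonzero remainder: 21b^2 + 147b + 462. Dividing through by 21 gives the monic gcd b^2 + 7b + 22.
Then lcm(f, g) = f·g / gcd(f, g); expanding and making the result monic gives the answer.

264 - 158b - 109b^2 - 3b^3 + 5b^4 + b^5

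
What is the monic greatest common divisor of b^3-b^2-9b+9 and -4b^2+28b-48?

Euclidean algorithm in ℚ[b]:
  b^3-b^2-9b+9 = (-(1/4)b-3/2)(-4b^2+28b-48) + (21b-63)
  -4b^2+28b-48 = (-(4/21)b+16/21)(21b-63) + (0)
Last nonzero remainder: 21b-63. Dividing through by 21 gives the monic gcd b-3.

b-3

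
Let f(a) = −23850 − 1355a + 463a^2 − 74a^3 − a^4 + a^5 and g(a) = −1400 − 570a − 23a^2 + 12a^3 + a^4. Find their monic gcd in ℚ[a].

50 + 15a + a^2

Apply the Euclidean algorithm:
  a^5 − a^4 − 74a^3 + 463a^2 − 1355a − 23850 = (a − 13)(a^4 + 12a^3 − 23a^2 − 570a − 1400) + (105a^3 + 734a^2 − 7365a − 42050)
  a^4 + 12a^3 − 23a^2 − 570a − 1400 = ((1/105)a + 526/11025)(105a^3 + 734a^2 − 7365a − 42050) + ((133666/11025)a^2 + (133666/735)a + 267332/441)
  105a^3 + 734a^2 − 7365a − 42050 = ((1157625/133666)a − 9272025/133666)((133666/11025)a^2 + (133666/735)a + 267332/441) + (0)
Last nonzero remainder: (133666/11025)a^2 + (133666/735)a + 267332/441. Dividing through by 133666/11025 gives the monic gcd a^2 + 15a + 50.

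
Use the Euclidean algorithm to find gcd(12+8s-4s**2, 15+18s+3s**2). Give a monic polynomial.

Repeated division with remainder:
  -4s**2+8s+12 = (-4/3)(3s**2+18s+15) + (32s+32)
  3s**2+18s+15 = ((3/32)s+15/32)(32s+32) + (0)
Last nonzero remainder: 32s+32. Dividing through by 32 gives the monic gcd s+1.

1+s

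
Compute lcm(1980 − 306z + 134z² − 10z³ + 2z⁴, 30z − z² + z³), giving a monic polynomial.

Apply the Euclidean algorithm:
  2z⁴ − 10z³ + 134z² − 306z + 1980 = (2z − 8)(z³ − z² + 30z) + (66z² − 66z + 1980)
  z³ − z² + 30z = ((1/66)z)(66z² − 66z + 1980) + (0)
Last nonzero remainder: 66z² − 66z + 1980. Dividing through by 66 gives the monic gcd z² − z + 30.
Then lcm(f, g) = f·g / gcd(f, g); expanding and making the result monic gives the answer.

990z − 153z² + 67z³ − 5z⁴ + z⁵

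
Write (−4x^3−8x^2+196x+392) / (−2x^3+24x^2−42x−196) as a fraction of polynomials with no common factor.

Repeated division with remainder:
  −4x^3−8x^2+196x+392 = (2)(−2x^3+24x^2−42x−196) + (−56x^2+280x+784)
  −2x^3+24x^2−42x−196 = ((1/28)x−1/4)(−56x^2+280x+784) + (0)
Last nonzero remainder: −56x^2+280x+784. Dividing through by −56 gives the monic gcd x^2−5x−14.
Cancel x^2−5x−14 from numerator and denominator to get the reduced form.

(2x+14)/(x−7)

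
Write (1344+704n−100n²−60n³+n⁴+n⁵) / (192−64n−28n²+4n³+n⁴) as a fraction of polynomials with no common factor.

Euclidean algorithm in ℚ[n]:
  n⁵+n⁴−60n³−100n²+704n+1344 = (n−3)(n⁴+4n³−28n²−64n+192) + (−20n³−120n²+320n+1920)
  n⁴+4n³−28n²−64n+192 = (−(1/20)n+1/10)(−20n³−120n²+320n+1920) + (0)
Last nonzero remainder: −20n³−120n²+320n+1920. Dividing through by −20 gives the monic gcd n³+6n²−16n−96.
Cancel n³+6n²−16n−96 from numerator and denominator to get the reduced form.

(−14−5n+n²)/(−2+n)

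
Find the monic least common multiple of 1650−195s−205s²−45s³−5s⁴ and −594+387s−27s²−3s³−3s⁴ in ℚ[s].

Apply the Euclidean algorithm:
  −5s⁴−45s³−205s²−195s+1650 = (5/3)(−3s⁴−3s³−27s²+387s−594) + (−40s³−160s²−840s+2640)
  −3s⁴−3s³−27s²+387s−594 = ((3/40)s−9/40)(−40s³−160s²−840s+2640) + (0)
Last nonzero remainder: −40s³−160s²−840s+2640. Dividing through by −40 gives the monic gcd s³+4s²+21s−66.
Then lcm(f, g) = f·g / gcd(f, g); expanding and making the result monic gives the answer.

990−447s−84s²+14s³+6s⁴+s⁵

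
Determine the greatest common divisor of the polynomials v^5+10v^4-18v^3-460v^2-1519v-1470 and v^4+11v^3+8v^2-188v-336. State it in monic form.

Apply the Euclidean algorithm:
  v^5+10v^4-18v^3-460v^2-1519v-1470 = (v-1)(v^4+11v^3+8v^2-188v-336) + (-15v^3-264v^2-1371v-1806)
  v^4+11v^3+8v^2-188v-336 = (-(1/15)v+11/25)(-15v^3-264v^2-1371v-1806) + ((819/25)v^2+(7371/25)v+11466/25)
  -15v^3-264v^2-1371v-1806 = (-(125/273)v-1075/273)((819/25)v^2+(7371/25)v+11466/25) + (0)
Last nonzero remainder: (819/25)v^2+(7371/25)v+11466/25. Dividing through by 819/25 gives the monic gcd v^2+9v+14.

v^2+9v+14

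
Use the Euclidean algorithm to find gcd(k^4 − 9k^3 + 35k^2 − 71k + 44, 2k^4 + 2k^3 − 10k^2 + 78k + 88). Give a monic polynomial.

k^2 − 4k + 11

Repeated division with remainder:
  k^4 − 9k^3 + 35k^2 − 71k + 44 = (1/2)(2k^4 + 2k^3 − 10k^2 + 78k + 88) + (−10k^3 + 40k^2 − 110k)
  2k^4 + 2k^3 − 10k^2 + 78k + 88 = (−(1/5)k − 1)(−10k^3 + 40k^2 − 110k) + (8k^2 − 32k + 88)
  −10k^3 + 40k^2 − 110k = (−(5/4)k)(8k^2 − 32k + 88) + (0)
Last nonzero remainder: 8k^2 − 32k + 88. Dividing through by 8 gives the monic gcd k^2 − 4k + 11.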